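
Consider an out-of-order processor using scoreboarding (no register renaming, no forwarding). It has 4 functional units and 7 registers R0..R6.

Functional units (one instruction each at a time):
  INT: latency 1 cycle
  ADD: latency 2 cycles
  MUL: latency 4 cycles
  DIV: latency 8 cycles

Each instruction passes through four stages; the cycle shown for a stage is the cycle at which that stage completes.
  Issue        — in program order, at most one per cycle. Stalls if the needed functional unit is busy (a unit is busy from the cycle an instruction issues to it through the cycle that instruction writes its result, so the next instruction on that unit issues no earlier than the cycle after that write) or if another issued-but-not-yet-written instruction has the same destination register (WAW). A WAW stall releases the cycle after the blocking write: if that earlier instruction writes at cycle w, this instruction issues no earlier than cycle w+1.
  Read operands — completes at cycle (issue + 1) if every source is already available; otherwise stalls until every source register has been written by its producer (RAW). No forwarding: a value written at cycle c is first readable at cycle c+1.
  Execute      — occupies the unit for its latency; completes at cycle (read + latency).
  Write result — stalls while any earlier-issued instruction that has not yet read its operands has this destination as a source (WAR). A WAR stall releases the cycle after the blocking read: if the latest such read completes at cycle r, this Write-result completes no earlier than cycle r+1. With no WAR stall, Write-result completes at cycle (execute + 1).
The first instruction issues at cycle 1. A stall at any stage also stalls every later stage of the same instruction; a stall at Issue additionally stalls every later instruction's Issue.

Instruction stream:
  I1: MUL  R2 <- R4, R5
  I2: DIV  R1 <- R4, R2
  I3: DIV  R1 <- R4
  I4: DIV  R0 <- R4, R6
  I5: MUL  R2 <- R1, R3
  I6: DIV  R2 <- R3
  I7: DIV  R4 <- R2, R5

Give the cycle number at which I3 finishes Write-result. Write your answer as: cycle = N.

I1: IS=1 RO=2 EX=6 WR=7
I2: IS=2 RO=8 EX=16 WR=17  [RAW R2: wait I1 write@7]
I3: IS=18 RO=19 EX=27 WR=28  [struct: DIV busy until I2 writes@17]
I4: IS=29 RO=30 EX=38 WR=39  [struct: DIV busy until I3 writes@28]
I5: IS=30 RO=31 EX=35 WR=36
I6: IS=40 RO=41 EX=49 WR=50  [struct: DIV busy until I4 writes@39]
I7: IS=51 RO=52 EX=60 WR=61  [struct: DIV busy until I6 writes@50]

cycle = 28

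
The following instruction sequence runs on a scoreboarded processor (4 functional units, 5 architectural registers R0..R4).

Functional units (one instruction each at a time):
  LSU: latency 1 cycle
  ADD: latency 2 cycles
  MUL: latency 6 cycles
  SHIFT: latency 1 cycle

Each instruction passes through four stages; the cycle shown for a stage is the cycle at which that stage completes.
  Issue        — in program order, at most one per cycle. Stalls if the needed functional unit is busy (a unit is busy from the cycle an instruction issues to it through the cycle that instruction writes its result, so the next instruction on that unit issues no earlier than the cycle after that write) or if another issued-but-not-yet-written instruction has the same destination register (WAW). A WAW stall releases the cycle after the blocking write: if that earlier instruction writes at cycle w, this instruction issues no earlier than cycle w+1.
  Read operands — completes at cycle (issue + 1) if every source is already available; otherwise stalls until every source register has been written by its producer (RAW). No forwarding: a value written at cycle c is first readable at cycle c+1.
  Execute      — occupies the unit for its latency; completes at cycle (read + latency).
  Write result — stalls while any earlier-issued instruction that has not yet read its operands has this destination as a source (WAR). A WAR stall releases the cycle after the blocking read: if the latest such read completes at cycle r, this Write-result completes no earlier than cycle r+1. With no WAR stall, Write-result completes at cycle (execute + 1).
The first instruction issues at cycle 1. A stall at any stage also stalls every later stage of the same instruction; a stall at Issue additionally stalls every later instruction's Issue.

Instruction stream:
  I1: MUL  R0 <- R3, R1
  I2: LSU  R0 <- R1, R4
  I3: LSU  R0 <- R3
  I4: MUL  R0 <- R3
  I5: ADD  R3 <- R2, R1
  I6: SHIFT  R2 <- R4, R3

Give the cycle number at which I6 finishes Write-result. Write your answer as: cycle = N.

cycle = 26

c1: I1→MUL
c2: I1 RO
c8: I1 EX
c9: I1 WR R0
c10: I2→LSU
c11: I2 RO
c12: I2 EX
c13: I2 WR R0
c14: I3→LSU
c15: I3 RO
c16: I3 EX
c17: I3 WR R0
c18: I4→MUL
c19: I4 RO | I5→ADD
c20: I5 RO | I6→SHIFT
c22: I5 EX
c23: I5 WR R3
c24: I6 RO
c25: I4 EX | I6 EX
c26: I4 WR R0 | I6 WR R2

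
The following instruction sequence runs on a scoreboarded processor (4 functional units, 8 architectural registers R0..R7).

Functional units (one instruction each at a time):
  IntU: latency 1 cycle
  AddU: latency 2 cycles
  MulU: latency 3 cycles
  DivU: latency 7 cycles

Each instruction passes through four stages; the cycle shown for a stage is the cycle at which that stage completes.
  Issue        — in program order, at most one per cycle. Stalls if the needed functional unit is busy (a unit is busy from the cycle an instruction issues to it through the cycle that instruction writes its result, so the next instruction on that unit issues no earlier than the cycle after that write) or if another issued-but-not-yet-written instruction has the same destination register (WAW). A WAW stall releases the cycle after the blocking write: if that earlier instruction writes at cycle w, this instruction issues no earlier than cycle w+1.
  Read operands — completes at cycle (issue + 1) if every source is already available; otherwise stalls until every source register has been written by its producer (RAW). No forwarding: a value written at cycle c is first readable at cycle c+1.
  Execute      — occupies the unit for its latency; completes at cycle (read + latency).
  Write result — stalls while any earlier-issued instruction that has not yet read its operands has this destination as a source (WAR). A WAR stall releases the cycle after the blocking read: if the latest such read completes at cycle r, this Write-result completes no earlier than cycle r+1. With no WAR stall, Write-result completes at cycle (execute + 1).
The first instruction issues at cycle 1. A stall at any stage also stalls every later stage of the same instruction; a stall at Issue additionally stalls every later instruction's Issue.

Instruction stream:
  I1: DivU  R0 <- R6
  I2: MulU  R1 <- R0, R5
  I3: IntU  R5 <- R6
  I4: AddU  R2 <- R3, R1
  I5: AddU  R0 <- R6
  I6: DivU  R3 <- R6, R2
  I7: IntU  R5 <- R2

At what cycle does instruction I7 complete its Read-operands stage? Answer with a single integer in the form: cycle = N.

cycle = 23

cycle 1: issue I1 (DivU)
cycle 2: I1 read-ops, issue I2 (MulU)
cycle 3: issue I3 (IntU)
cycle 4: I3 read-ops, issue I4 (AddU)
cycle 5: I3 finished on IntU
cycle 9: I1 finished on DivU
cycle 10: I1→R0
cycle 11: I2 read-ops
cycle 12: I3→R5
cycle 14: I2 finished on MulU
cycle 15: I2→R1
cycle 16: I4 read-ops
cycle 18: I4 finished on AddU
cycle 19: I4→R2
cycle 20: issue I5 (AddU)
cycle 21: I5 read-ops, issue I6 (DivU)
cycle 22: I6 read-ops, issue I7 (IntU)
cycle 23: I5 finished on AddU, I7 read-ops
cycle 24: I5→R0, I7 finished on IntU
cycle 25: I7→R5
cycle 29: I6 finished on DivU
cycle 30: I6→R3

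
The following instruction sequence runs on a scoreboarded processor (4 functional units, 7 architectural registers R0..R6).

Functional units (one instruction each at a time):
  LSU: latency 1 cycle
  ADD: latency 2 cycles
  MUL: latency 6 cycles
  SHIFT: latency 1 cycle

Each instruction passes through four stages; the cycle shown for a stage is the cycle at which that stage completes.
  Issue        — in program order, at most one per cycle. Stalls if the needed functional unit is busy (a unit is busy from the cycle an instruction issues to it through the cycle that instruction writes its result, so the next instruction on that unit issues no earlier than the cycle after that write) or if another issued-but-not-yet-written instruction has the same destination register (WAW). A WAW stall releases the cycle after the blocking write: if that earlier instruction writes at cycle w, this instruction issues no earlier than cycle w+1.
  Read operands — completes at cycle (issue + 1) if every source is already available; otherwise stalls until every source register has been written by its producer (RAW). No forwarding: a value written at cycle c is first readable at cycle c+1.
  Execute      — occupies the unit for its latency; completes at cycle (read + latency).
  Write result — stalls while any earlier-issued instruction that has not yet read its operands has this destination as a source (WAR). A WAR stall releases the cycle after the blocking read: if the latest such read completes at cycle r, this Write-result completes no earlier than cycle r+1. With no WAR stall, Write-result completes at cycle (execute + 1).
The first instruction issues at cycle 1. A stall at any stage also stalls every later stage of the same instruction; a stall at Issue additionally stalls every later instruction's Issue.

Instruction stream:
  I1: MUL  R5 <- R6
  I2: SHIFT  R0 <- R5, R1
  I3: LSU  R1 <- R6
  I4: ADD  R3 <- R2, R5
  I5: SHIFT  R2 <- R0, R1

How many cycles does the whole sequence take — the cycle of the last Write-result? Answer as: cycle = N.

t=1  issue I1 (MUL)
t=2  I1 read-ops · issue I2 (SHIFT)
t=3  issue I3 (LSU)
t=4  I3 read-ops · issue I4 (ADD)
t=5  I3 finished on LSU
t=8  I1 finished on MUL
t=9  I1→R5
t=10  I2 read-ops · I4 read-ops
t=11  I2 finished on SHIFT · I3→R1
t=12  I2→R0 · I4 finished on ADD
t=13  I4→R3 · issue I5 (SHIFT)
t=14  I5 read-ops
t=15  I5 finished on SHIFT
t=16  I5→R2

cycle = 16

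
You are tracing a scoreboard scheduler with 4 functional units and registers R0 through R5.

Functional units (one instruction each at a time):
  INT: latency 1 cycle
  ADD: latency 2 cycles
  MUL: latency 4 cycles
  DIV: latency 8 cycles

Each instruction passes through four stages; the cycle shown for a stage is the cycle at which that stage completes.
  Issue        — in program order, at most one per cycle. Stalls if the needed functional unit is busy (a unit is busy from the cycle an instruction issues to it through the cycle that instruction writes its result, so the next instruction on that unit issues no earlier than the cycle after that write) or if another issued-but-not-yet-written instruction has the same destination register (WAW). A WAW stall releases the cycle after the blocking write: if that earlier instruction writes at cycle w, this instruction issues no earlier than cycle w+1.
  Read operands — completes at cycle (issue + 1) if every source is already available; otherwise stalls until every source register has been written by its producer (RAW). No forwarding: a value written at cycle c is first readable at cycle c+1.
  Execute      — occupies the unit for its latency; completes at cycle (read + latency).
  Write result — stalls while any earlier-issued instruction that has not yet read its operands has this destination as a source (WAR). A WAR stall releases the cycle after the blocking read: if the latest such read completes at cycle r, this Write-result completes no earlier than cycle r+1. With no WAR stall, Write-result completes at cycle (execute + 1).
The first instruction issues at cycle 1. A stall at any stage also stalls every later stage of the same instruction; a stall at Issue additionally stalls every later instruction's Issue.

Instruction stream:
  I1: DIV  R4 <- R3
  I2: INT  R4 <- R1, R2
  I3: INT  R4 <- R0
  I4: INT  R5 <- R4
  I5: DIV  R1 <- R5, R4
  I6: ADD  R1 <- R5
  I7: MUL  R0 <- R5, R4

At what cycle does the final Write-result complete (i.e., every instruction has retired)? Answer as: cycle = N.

cycle = 41

c1: I1 dispatched to DIV
c2: I1 operands ready
c10: I1 complete
c11: R4←I1
c12: I2 dispatched to INT
c13: I2 operands ready
c14: I2 complete
c15: R4←I2
c16: I3 dispatched to INT
c17: I3 operands ready
c18: I3 complete
c19: R4←I3
c20: I4 dispatched to INT
c21: I4 operands ready; I5 dispatched to DIV
c22: I4 complete
c23: R5←I4
c24: I5 operands ready
c32: I5 complete
c33: R1←I5
c34: I6 dispatched to ADD
c35: I6 operands ready; I7 dispatched to MUL
c36: I7 operands ready
c37: I6 complete
c38: R1←I6
c40: I7 complete
c41: R0←I7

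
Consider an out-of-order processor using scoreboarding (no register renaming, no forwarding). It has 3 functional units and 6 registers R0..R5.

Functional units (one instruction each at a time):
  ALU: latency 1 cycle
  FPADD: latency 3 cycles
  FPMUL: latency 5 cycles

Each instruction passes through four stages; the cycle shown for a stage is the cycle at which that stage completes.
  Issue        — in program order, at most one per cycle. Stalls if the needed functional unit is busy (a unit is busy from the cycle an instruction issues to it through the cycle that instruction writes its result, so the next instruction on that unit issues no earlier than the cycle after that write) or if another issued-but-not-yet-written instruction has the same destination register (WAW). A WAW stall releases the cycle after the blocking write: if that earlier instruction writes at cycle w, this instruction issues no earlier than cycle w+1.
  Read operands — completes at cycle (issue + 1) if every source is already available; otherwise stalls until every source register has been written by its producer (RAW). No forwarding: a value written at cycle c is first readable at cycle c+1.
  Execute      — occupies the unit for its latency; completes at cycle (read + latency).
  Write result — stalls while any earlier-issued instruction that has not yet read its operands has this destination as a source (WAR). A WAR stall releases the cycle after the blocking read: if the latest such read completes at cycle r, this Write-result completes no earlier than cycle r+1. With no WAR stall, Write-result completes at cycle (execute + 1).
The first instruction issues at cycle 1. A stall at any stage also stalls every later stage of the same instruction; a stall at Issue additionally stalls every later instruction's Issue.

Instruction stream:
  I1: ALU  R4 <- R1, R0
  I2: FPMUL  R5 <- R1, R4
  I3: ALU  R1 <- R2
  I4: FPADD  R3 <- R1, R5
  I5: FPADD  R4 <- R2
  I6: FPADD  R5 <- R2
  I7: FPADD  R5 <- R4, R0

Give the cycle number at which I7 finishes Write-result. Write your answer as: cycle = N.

cycle = 34

t=1  I1 issues→ALU
t=2  I1 reads · I2 issues→FPMUL
t=3  I1 exec-done
t=4  I1 writes R4
t=5  I2 reads · I3 issues→ALU
t=6  I3 reads · I4 issues→FPADD
t=7  I3 exec-done
t=8  I3 writes R1
t=10  I2 exec-done
t=11  I2 writes R5
t=12  I4 reads
t=15  I4 exec-done
t=16  I4 writes R3
t=17  I5 issues→FPADD
t=18  I5 reads
t=21  I5 exec-done
t=22  I5 writes R4
t=23  I6 issues→FPADD
t=24  I6 reads
t=27  I6 exec-done
t=28  I6 writes R5
t=29  I7 issues→FPADD
t=30  I7 reads
t=33  I7 exec-done
t=34  I7 writes R5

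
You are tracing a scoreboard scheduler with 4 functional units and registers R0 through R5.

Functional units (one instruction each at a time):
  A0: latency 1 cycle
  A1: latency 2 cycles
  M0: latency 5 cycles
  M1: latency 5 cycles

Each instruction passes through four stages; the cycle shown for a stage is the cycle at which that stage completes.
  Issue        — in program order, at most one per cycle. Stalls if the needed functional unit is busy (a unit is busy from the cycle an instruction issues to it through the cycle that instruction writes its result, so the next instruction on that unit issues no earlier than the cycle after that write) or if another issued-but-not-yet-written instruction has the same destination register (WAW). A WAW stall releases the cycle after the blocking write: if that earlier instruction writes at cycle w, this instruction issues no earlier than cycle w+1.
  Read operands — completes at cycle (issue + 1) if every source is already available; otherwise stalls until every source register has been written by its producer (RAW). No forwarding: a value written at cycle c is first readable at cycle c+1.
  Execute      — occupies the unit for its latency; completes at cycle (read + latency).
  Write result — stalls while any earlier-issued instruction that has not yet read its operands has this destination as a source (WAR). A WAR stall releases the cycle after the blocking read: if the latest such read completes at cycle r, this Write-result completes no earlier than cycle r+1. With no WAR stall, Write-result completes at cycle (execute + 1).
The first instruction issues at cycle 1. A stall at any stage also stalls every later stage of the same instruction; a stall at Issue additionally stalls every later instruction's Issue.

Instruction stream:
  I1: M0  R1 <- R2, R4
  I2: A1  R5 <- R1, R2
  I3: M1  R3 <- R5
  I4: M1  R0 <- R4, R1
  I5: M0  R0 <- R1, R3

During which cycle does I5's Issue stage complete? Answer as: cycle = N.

cycle = 28

1) issue 1, read 2, done 7, write 8
2) issue 2, read 9, done 11, write 12  <RAW R1: wait I1 write@8>
3) issue 3, read 13, done 18, write 19  <RAW R5: wait I2 write@12>
4) issue 20, read 21, done 26, write 27  <struct: M1 busy until I3 writes@19>
5) issue 28, read 29, done 34, write 35  <WAW R0: wait I4 write@27>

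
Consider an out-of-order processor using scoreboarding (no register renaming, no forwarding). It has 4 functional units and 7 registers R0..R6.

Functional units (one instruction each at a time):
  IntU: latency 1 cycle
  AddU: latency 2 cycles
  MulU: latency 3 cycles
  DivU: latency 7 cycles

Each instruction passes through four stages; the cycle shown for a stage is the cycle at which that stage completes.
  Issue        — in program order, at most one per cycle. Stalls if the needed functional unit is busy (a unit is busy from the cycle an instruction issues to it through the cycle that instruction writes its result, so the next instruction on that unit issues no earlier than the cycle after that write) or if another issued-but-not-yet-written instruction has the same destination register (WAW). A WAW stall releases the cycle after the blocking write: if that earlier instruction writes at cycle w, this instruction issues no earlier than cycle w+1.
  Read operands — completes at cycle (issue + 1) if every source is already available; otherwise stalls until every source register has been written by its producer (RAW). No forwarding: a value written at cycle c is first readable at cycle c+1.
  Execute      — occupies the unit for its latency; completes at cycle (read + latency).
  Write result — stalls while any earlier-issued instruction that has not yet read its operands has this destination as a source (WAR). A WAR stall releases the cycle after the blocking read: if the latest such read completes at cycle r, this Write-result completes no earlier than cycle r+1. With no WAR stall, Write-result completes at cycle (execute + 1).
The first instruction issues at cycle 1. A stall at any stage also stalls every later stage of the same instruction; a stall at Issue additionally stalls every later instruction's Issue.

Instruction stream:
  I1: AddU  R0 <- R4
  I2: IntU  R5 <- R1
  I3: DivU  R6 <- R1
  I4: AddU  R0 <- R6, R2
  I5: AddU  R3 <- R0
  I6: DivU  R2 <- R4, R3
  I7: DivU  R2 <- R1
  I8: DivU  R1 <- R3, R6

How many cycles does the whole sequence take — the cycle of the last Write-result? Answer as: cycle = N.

I1 -> (1, 2, 4, 5)
I2 -> (2, 3, 4, 5)
I3 -> (3, 4, 11, 12)
I4 -> (6, 13, 15, 16)  // struct: AddU busy until I1 writes@5, RAW R6: wait I3 write@12
I5 -> (17, 18, 20, 21)  // struct: AddU busy until I4 writes@16
I6 -> (18, 22, 29, 30)  // RAW R3: wait I5 write@21
I7 -> (31, 32, 39, 40)  // struct: DivU busy until I6 writes@30
I8 -> (41, 42, 49, 50)  // struct: DivU busy until I7 writes@40

cycle = 50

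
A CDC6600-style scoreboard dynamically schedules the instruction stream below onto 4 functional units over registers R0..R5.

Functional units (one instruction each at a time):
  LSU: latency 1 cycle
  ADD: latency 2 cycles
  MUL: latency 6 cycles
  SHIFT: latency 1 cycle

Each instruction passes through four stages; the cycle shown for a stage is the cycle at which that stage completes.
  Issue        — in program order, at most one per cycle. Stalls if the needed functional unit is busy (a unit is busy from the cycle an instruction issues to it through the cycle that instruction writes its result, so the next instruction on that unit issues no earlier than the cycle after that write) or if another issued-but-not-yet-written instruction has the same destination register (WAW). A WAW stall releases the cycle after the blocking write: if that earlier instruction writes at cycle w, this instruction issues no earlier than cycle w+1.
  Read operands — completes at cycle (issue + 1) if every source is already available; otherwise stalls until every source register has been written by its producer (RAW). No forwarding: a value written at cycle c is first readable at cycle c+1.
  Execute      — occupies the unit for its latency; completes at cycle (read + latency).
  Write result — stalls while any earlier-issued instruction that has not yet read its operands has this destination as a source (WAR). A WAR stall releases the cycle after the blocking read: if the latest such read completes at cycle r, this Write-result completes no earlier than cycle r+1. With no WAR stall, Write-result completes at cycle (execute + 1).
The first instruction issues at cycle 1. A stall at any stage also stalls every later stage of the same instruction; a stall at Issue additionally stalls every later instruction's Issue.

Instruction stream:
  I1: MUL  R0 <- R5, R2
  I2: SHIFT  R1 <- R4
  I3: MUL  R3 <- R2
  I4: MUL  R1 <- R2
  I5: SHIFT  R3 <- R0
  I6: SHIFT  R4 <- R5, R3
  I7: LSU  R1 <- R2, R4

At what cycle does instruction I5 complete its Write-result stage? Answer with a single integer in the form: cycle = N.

cycle = 23

I1: IS=1 RO=2 EX=8 WR=9
I2: IS=2 RO=3 EX=4 WR=5
I3: IS=10 RO=11 EX=17 WR=18  [struct: MUL busy until I1 writes@9]
I4: IS=19 RO=20 EX=26 WR=27  [struct: MUL busy until I3 writes@18]
I5: IS=20 RO=21 EX=22 WR=23
I6: IS=24 RO=25 EX=26 WR=27  [struct: SHIFT busy until I5 writes@23]
I7: IS=28 RO=29 EX=30 WR=31  [WAW R1: wait I4 write@27]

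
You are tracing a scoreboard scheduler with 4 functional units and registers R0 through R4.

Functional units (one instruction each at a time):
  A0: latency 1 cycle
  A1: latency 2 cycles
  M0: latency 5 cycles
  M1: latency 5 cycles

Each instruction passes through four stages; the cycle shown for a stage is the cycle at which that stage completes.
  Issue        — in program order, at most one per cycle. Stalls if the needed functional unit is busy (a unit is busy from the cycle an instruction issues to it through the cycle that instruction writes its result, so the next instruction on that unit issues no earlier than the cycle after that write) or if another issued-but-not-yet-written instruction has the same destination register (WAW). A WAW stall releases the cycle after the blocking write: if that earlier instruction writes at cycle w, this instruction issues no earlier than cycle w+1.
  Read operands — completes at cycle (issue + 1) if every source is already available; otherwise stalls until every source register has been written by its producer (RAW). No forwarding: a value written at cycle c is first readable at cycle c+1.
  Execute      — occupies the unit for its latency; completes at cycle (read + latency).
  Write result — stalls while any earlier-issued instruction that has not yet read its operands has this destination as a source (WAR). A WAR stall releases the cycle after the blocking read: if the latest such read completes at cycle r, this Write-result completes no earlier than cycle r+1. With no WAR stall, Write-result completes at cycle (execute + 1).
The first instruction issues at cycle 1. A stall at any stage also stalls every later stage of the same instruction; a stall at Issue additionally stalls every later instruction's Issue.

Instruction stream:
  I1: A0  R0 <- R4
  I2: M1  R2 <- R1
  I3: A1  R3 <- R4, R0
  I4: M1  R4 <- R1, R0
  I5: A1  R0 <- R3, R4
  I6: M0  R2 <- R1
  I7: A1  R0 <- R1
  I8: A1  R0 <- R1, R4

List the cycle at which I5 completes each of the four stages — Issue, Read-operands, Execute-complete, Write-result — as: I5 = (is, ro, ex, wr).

  I1 | 1 | 2 | 3 | 4
  I2 | 2 | 3 | 8 | 9
  I3 | 3 | 5 | 7 | 8   RAW R0: wait I1 write@4
  I4 | 10 | 11 | 16 | 17   struct: M1 busy until I2 writes@9
  I5 | 11 | 18 | 20 | 21   RAW R4: wait I4 write@17
  I6 | 12 | 13 | 18 | 19
  I7 | 22 | 23 | 25 | 26   struct: A1 busy until I5 writes@21
  I8 | 27 | 28 | 30 | 31   struct: A1 busy until I7 writes@26

I5 = (11, 18, 20, 21)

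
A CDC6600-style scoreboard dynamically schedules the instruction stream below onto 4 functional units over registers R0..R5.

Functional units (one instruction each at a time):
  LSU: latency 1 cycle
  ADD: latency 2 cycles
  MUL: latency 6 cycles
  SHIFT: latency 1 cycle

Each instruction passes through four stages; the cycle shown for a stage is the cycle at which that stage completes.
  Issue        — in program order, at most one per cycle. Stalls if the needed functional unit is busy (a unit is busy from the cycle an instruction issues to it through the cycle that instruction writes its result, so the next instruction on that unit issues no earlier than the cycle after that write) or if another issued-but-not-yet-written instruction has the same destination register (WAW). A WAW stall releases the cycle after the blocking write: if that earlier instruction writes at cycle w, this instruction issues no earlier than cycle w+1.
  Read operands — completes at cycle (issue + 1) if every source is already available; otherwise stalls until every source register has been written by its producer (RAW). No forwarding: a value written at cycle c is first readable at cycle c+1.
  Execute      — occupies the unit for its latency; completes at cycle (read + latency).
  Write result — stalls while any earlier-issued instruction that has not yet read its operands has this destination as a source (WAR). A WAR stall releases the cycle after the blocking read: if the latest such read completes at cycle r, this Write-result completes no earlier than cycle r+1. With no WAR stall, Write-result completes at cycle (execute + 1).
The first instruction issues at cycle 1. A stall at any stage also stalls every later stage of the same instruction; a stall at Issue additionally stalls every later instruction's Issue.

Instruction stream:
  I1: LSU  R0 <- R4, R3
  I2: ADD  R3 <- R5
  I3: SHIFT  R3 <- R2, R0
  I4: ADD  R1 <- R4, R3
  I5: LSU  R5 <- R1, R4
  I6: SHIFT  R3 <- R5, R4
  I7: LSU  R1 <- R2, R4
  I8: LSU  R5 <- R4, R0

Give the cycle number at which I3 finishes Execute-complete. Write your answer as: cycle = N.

c1: I1→LSU
c2: I1 RO, I2→ADD
c3: I1 EX, I2 RO
c4: I1 WR R0
c5: I2 EX
c6: I2 WR R3
c7: I3→SHIFT
c8: I3 RO, I4→ADD
c9: I3 EX, I5→LSU
c10: I3 WR R3
c11: I4 RO, I6→SHIFT
c13: I4 EX
c14: I4 WR R1
c15: I5 RO
c16: I5 EX
c17: I5 WR R5
c18: I6 RO, I7→LSU
c19: I6 EX, I7 RO
c20: I6 WR R3, I7 EX
c21: I7 WR R1
c22: I8→LSU
c23: I8 RO
c24: I8 EX
c25: I8 WR R5

cycle = 9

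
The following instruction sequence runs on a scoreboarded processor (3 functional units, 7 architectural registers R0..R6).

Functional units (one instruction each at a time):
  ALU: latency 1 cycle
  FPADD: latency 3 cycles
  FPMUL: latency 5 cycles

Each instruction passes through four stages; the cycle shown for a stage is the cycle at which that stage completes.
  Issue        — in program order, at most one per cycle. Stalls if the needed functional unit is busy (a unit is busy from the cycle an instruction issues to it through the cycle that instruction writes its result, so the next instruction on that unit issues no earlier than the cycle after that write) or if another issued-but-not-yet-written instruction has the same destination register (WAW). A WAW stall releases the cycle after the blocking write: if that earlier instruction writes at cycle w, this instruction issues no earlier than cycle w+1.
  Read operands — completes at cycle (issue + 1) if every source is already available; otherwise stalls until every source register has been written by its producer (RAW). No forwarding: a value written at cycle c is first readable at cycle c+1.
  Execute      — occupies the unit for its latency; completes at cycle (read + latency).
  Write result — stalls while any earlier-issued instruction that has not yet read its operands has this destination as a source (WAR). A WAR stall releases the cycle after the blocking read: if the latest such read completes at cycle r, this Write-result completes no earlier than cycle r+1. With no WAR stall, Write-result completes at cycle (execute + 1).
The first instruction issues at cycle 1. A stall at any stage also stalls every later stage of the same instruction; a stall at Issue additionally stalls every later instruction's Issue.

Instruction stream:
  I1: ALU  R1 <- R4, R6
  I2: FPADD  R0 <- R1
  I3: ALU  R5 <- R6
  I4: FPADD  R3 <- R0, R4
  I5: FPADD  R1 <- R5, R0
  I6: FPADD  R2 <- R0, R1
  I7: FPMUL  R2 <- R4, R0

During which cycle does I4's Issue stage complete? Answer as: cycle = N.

I1: IS=1 RO=2 EX=3 WR=4
I2: IS=2 RO=5 EX=8 WR=9  [RAW R1: wait I1 write@4]
I3: IS=5 RO=6 EX=7 WR=8  [struct: ALU busy until I1 writes@4]
I4: IS=10 RO=11 EX=14 WR=15  [struct: FPADD busy until I2 writes@9]
I5: IS=16 RO=17 EX=20 WR=21  [struct: FPADD busy until I4 writes@15]
I6: IS=22 RO=23 EX=26 WR=27  [struct: FPADD busy until I5 writes@21]
I7: IS=28 RO=29 EX=34 WR=35  [WAW R2: wait I6 write@27]

cycle = 10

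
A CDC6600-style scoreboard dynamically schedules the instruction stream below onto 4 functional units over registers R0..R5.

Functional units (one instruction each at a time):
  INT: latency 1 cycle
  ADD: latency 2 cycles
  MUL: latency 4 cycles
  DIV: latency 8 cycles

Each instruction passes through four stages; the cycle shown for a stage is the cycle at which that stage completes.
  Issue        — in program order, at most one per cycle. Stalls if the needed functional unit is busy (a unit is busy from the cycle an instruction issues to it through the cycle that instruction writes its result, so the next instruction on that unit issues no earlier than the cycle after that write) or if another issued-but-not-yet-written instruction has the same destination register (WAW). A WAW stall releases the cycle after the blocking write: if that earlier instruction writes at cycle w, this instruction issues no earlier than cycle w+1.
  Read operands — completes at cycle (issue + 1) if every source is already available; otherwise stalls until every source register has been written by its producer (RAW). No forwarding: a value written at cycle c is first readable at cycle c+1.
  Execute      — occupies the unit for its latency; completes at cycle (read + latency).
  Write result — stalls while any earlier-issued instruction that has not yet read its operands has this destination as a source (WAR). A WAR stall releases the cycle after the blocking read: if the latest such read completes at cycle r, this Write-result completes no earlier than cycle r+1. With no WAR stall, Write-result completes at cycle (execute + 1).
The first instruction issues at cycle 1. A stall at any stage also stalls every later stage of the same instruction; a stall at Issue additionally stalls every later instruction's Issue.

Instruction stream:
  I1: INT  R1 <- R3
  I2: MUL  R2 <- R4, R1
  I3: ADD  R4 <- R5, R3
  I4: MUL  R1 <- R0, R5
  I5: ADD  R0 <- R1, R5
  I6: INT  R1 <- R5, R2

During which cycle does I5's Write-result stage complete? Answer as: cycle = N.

cycle = 21

[1] I1→INT
[2] I1 RO, I2→MUL
[3] I1 EX, I3→ADD
[4] I1 WR R1, I3 RO
[5] I2 RO
[6] I3 EX
[7] I3 WR R4
[9] I2 EX
[10] I2 WR R2
[11] I4→MUL
[12] I4 RO, I5→ADD
[16] I4 EX
[17] I4 WR R1
[18] I5 RO, I6→INT
[19] I6 RO
[20] I5 EX, I6 EX
[21] I5 WR R0, I6 WR R1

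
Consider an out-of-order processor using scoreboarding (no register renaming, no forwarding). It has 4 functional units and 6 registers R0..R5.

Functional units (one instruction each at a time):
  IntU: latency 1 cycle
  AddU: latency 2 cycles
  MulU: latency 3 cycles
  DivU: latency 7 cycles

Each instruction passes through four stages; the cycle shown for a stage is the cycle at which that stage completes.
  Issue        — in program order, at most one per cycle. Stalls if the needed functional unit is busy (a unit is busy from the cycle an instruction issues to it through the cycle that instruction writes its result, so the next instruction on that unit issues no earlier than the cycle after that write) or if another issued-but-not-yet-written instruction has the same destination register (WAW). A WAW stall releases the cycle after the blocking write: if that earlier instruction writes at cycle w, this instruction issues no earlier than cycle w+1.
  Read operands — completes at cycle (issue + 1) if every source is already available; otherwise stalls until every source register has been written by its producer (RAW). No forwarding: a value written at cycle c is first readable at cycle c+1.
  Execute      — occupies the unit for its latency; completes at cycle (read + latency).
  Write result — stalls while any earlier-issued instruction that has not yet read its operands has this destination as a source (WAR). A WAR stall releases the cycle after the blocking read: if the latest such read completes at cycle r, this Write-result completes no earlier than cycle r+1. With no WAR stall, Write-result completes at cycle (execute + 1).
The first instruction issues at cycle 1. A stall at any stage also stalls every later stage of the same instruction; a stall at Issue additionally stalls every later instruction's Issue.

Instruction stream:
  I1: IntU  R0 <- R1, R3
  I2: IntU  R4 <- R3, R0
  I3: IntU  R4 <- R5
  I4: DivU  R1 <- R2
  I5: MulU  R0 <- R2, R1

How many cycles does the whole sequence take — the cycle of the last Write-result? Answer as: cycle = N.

I1 -> (1, 2, 3, 4)
I2 -> (5, 6, 7, 8)  // struct: IntU busy until I1 writes@4
I3 -> (9, 10, 11, 12)  // struct: IntU busy until I2 writes@8
I4 -> (10, 11, 18, 19)
I5 -> (11, 20, 23, 24)  // RAW R1: wait I4 write@19

cycle = 24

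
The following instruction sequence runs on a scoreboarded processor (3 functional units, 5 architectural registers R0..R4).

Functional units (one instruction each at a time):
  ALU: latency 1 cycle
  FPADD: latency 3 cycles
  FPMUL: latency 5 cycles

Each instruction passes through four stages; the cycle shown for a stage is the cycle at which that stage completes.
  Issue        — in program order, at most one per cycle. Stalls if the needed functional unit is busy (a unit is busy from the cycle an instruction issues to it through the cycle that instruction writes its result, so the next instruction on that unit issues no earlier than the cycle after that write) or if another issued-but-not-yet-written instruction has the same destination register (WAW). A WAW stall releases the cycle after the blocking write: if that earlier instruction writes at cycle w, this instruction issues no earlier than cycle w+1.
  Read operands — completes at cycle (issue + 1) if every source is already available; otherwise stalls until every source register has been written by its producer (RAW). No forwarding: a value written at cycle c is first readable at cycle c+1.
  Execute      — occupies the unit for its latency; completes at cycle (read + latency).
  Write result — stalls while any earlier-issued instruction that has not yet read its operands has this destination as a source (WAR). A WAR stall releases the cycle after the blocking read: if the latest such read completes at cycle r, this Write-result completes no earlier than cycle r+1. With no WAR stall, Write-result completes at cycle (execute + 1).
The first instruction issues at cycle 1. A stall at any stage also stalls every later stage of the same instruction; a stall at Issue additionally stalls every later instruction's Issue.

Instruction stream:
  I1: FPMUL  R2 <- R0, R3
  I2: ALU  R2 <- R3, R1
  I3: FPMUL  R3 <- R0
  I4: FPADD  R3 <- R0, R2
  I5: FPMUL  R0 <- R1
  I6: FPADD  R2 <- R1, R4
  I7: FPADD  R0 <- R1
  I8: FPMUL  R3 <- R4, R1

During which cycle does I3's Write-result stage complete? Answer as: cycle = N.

I1  is:1  ro:2  ex:7  wr:8
I2  is:9  ro:10  ex:11  wr:12  — WAW R2: wait I1 write@8
I3  is:10  ro:11  ex:16  wr:17
I4  is:18  ro:19  ex:22  wr:23  — WAW R3: wait I3 write@17
I5  is:19  ro:20  ex:25  wr:26
I6  is:24  ro:25  ex:28  wr:29  — struct: FPADD busy until I4 writes@23
I7  is:30  ro:31  ex:34  wr:35  — struct: FPADD busy until I6 writes@29
I8  is:31  ro:32  ex:37  wr:38

cycle = 17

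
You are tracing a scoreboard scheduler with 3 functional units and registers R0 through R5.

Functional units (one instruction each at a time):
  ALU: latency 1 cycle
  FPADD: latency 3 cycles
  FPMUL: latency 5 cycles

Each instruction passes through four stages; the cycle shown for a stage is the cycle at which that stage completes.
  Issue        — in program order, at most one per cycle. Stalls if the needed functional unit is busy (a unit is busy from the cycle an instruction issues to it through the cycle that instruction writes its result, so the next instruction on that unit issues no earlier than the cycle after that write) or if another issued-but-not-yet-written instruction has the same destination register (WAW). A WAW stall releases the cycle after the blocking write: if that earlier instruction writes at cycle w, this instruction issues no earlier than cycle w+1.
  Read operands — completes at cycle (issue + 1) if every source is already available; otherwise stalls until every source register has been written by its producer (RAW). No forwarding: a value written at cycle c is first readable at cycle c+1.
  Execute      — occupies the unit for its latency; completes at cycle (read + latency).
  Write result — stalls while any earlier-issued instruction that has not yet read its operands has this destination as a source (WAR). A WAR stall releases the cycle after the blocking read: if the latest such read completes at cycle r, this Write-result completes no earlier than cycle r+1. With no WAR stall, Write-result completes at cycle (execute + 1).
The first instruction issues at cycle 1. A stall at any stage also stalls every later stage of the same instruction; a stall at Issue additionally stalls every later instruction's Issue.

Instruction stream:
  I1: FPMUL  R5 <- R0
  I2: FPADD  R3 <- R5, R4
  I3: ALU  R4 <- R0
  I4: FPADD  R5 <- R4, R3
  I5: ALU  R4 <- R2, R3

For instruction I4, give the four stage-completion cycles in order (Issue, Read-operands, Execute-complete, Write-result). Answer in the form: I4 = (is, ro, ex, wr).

[I1] 1/2/7/8
[I2] 2/9/12/13  (RAW R5: wait I1 write@8)
[I3] 3/4/5/10  (WAR R4: wait I2 read@9)
[I4] 14/15/18/19  (struct: FPADD busy until I2 writes@13)
[I5] 15/16/17/18

I4 = (14, 15, 18, 19)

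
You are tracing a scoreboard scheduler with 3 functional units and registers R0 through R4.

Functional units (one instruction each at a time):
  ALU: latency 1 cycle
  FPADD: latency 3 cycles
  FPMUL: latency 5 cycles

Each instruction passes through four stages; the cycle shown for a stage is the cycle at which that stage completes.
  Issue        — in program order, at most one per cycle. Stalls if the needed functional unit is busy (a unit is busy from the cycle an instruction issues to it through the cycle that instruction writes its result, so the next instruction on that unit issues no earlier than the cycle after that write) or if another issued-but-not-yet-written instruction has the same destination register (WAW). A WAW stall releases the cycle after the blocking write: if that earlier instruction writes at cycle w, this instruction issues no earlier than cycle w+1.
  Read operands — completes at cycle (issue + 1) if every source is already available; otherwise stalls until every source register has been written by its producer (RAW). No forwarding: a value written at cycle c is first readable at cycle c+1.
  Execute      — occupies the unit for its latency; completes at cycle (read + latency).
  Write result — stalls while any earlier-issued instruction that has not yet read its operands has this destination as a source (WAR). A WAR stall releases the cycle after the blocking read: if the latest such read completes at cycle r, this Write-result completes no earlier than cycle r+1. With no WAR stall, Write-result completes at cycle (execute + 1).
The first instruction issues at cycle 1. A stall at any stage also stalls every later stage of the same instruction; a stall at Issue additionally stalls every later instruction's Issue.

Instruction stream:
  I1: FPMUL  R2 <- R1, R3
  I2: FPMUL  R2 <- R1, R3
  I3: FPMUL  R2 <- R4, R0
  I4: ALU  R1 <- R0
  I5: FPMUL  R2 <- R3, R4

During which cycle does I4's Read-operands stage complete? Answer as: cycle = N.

c1: I1→FPMUL
c2: I1 RO
c7: I1 EX
c8: I1 WR R2
c9: I2→FPMUL
c10: I2 RO
c15: I2 EX
c16: I2 WR R2
c17: I3→FPMUL
c18: I3 RO | I4→ALU
c19: I4 RO
c20: I4 EX
c21: I4 WR R1
c23: I3 EX
c24: I3 WR R2
c25: I5→FPMUL
c26: I5 RO
c31: I5 EX
c32: I5 WR R2

cycle = 19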